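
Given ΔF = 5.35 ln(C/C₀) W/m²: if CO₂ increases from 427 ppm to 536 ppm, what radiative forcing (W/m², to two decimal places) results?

CO₂: 5.35 × ln(536/427) = 5.35 × ln(1.25527) = 5.35 × 0.22735 = 1.2163 W/m².

ΔF = 1.22 W/m²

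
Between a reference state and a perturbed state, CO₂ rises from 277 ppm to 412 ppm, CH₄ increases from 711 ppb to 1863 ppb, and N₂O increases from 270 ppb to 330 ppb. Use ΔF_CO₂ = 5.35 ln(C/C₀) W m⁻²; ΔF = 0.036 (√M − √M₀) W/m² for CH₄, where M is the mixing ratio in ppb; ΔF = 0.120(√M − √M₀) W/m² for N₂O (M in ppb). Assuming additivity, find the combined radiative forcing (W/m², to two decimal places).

CO₂: 5.35 × ln(412/277) = 5.35 × ln(1.48736) = 5.35 × 0.39700 = 2.1240 W/m².
CH₄: 0.036 × (√1863 − √711) = 0.036 × (43.1625 − 26.6646) = 0.036 × 16.4979 = 0.5939 W/m².
N₂O: 0.120 × (√330 − √270) = 0.120 × (18.1659 − 16.4317) = 0.120 × 1.7342 = 0.2081 W/m².
Total ΔF = 2.1240 + 0.5939 + 0.2081 = 2.9260 W/m².

ΔF = 2.93 W/m²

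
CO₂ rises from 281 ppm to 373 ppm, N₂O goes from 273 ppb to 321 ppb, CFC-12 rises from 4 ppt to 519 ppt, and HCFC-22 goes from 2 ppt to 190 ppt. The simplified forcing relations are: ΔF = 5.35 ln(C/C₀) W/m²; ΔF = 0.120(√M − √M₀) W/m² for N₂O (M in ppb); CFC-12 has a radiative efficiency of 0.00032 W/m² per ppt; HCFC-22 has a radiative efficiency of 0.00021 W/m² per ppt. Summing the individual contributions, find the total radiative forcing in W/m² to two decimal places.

CO₂: 5.35 × ln(373/281) = 5.35 × ln(1.32740) = 5.35 × 0.28322 = 1.5152 W/m².
N₂O: 0.120 × (√321 − √273) = 0.120 × (17.9165 − 16.5227) = 0.120 × 1.3938 = 0.1673 W/m².
CFC-12: ΔF = 0.00032 × (519 − 4) = 0.00032 × 515 = 0.1648 W/m².
HCFC-22: ΔF = 0.00021 × (190 − 2) = 0.00021 × 188 = 0.0395 W/m².
Total ΔF = 1.5152 + 0.1673 + 0.1648 + 0.0395 = 1.8868 W/m².

ΔF = 1.89 W/m²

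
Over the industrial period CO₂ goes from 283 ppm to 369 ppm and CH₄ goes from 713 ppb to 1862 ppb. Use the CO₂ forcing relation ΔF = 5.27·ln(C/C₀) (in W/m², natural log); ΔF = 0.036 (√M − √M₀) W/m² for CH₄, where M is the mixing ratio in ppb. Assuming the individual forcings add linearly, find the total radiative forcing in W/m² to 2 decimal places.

CO₂: 5.27 × ln(369/283) = 5.27 × ln(1.30389) = 5.27 × 0.26535 = 1.3984 W/m².
CH₄: 0.036 × (√1862 − √713) = 0.036 × (43.1509 − 26.7021) = 0.036 × 16.4488 = 0.5922 W/m².
Total ΔF = 1.3984 + 0.5922 = 1.9906 W/m².

ΔF = 1.99 W/m²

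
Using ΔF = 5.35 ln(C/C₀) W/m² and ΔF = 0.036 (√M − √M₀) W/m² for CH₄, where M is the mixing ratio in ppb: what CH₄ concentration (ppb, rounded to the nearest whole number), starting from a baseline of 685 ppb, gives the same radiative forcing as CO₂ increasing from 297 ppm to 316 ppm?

M ≈ 1252 ppb

CO₂ forcing: 5.35 × ln(316/297) = 5.35 × 0.062010 = 0.33175 W/m².
Set 0.036(√M − √685) = 0.33175: √M = 0.33175/0.036 + √685 = 9.2153 + 26.1725 = 35.3878.
M = (35.3878)² = 1252.30 ppb.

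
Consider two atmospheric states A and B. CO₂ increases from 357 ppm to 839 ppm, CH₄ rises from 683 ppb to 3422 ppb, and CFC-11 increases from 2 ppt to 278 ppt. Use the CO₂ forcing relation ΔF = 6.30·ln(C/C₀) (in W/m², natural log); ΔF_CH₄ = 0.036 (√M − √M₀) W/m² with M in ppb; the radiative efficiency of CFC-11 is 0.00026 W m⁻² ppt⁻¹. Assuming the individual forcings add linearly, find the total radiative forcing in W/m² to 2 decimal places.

CO₂: 6.30 × ln(839/357) = 6.30 × ln(2.35014) = 6.30 × 0.85447 = 5.3832 W/m².
CH₄: 0.036 × (√3422 − √683) = 0.036 × (58.4979 − 26.1343) = 0.036 × 32.3636 = 1.1651 W/m².
CFC-11: ΔF = 0.00026 × (278 − 2) = 0.00026 × 276 = 0.0718 W/m².
Total ΔF = 5.3832 + 1.1651 + 0.0718 = 6.6201 W/m².

ΔF = 6.62 W/m²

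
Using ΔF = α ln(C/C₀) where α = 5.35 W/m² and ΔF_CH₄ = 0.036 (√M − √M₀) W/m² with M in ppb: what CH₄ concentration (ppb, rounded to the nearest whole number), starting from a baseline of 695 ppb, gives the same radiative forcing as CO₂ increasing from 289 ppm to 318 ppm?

CO₂ forcing: 5.35 × ln(318/289) = 5.35 × 0.095625 = 0.51159 W/m².
Set 0.036(√M − √695) = 0.51159: √M = 0.51159/0.036 + √695 = 14.2108 + 26.3629 = 40.5737.
M = (40.5737)² = 1646.23 ppb.

M ≈ 1646 ppb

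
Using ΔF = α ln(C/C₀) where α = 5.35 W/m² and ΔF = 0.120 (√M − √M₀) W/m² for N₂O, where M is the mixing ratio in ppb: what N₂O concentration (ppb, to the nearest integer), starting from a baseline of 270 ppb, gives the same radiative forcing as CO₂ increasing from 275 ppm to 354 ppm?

M ≈ 767 ppb

CO₂ forcing: 5.35 × ln(354/275) = 5.35 × 0.252526 = 1.35101 W/m².
Set 0.120(√M − √270) = 1.35101: √M = 1.35101/0.120 + √270 = 11.2584 + 16.4317 = 27.6901.
M = (27.6901)² = 766.74 ppb.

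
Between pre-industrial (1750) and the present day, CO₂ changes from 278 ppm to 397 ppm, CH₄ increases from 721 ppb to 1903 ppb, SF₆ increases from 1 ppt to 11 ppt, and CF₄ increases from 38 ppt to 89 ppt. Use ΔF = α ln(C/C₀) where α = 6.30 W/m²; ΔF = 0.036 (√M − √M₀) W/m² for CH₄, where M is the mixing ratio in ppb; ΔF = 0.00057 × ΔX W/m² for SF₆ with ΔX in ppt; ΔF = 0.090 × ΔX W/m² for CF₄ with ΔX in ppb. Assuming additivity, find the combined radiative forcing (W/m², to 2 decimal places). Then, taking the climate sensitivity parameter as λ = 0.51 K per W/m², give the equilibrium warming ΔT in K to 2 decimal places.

ΔF = 2.86 W/m²; ΔT = 1.46 K

CO₂: 6.30 × ln(397/278) = 6.30 × ln(1.42806) = 6.30 × 0.35632 = 2.2448 W/m².
CH₄: 0.036 × (√1903 − √721) = 0.036 × (43.6234 − 26.8514) = 0.036 × 16.7720 = 0.6038 W/m².
SF₆: ΔF = 0.00057 × (11 − 1) = 0.00057 × 10 = 0.0057 W/m².
CF₄: Δ = 89 − 38 = 51 ppt = 0.051 ppb; ΔF = 0.090 × 0.051 = 0.0046 W/m².
Total ΔF = 2.2448 + 0.6038 + 0.0057 + 0.0046 = 2.8589 W/m².
ΔT = λ ΔF = 0.51 × 2.86 = 1.4586 K.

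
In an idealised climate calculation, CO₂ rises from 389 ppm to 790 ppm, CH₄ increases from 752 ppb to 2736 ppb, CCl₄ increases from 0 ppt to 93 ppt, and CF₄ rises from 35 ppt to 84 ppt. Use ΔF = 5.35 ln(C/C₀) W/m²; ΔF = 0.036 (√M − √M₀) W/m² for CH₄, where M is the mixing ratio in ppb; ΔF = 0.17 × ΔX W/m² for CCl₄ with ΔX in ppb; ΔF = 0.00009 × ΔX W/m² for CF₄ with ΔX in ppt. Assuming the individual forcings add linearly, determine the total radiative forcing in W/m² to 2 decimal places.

ΔF = 4.71 W/m²

CO₂: 5.35 × ln(790/389) = 5.35 × ln(2.03085) = 5.35 × 0.70845 = 3.7902 W/m².
CH₄: 0.036 × (√2736 − √752) = 0.036 × (52.3068 − 27.4226) = 0.036 × 24.8842 = 0.8958 W/m².
CCl₄: Δ = 93 − 0 = 93 ppt = 0.093 ppb; ΔF = 0.17 × 0.093 = 0.0158 W/m².
CF₄: ΔF = 0.00009 × (84 − 35) = 0.00009 × 49 = 0.0044 W/m².
Total ΔF = 3.7902 + 0.8958 + 0.0158 + 0.0044 = 4.7062 W/m².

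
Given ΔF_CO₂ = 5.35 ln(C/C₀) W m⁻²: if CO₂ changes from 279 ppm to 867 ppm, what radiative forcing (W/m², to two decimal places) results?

CO₂: 5.35 × ln(867/279) = 5.35 × ln(3.10753) = 5.35 × 1.13383 = 6.0660 W/m².

ΔF = 6.07 W/m²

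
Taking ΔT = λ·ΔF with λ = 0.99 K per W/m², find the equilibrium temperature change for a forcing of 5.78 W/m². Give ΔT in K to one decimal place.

ΔT = 5.7 K

ΔT = λ ΔF = 0.99 × 5.78 = 5.7222 K.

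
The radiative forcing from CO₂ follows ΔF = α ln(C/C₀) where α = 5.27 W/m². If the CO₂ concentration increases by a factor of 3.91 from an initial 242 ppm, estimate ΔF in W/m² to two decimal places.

ΔF = 7.19 W/m²

ΔF = 5.27 × ln(3.91) = 5.27 × 1.36354 = 7.1859 W/m².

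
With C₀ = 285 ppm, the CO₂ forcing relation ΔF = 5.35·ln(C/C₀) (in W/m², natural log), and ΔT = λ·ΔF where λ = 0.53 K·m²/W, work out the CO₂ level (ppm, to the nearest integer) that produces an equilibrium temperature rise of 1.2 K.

C ≈ 435 ppm

Required forcing: ΔF = ΔT/λ = 1.2/0.53 = 2.2642 W/m².
Then ln(C/285) = ΔF/5.35 = 2.2642/5.35 = 0.42321.
So C = 285 × e^0.42321 = 285 × 1.52685 = 435.15 ppm.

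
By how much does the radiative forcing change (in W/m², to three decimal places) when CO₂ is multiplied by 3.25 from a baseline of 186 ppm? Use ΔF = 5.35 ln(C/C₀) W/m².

ΔF = 6.306 W/m²

Because the forcing depends only on the ratio C/C₀, the initial concentration does not enter.
ΔF = 5.35 × ln(3.25) = 5.35 × 1.17865 = 6.3058 W/m².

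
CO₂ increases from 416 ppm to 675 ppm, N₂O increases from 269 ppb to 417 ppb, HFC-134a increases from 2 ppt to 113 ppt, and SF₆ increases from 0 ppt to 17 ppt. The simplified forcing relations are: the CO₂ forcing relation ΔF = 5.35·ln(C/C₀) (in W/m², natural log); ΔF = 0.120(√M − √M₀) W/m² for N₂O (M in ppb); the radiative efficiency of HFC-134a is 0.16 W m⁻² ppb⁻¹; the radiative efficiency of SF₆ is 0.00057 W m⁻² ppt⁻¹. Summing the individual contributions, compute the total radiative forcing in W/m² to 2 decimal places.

ΔF = 3.10 W/m²

CO₂: 5.35 × ln(675/416) = 5.35 × ln(1.62260) = 5.35 × 0.48403 = 2.5896 W/m².
N₂O: 0.120 × (√417 − √269) = 0.120 × (20.4206 − 16.4012) = 0.120 × 4.0194 = 0.4823 W/m².
HFC-134a: Δ = 113 − 2 = 111 ppt = 0.111 ppb; ΔF = 0.16 × 0.111 = 0.0178 W/m².
SF₆: ΔF = 0.00057 × (17 − 0) = 0.00057 × 17 = 0.0097 W/m².
Total ΔF = 2.5896 + 0.4823 + 0.0178 + 0.0097 = 3.0994 W/m².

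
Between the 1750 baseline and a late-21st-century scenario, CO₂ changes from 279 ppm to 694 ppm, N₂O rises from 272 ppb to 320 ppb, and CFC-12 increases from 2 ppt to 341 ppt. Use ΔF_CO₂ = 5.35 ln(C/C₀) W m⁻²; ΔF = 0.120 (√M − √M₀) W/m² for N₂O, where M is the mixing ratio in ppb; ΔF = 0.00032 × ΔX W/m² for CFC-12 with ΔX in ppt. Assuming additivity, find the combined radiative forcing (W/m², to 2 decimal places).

CO₂: 5.35 × ln(694/279) = 5.35 × ln(2.48746) = 5.35 × 0.91126 = 4.8752 W/m².
N₂O: 0.120 × (√320 − √272) = 0.120 × (17.8885 − 16.4924) = 0.120 × 1.3961 = 0.1675 W/m².
CFC-12: ΔF = 0.00032 × (341 − 2) = 0.00032 × 339 = 0.1085 W/m².
Total ΔF = 4.8752 + 0.1675 + 0.1085 = 5.1512 W/m².

ΔF = 5.15 W/m²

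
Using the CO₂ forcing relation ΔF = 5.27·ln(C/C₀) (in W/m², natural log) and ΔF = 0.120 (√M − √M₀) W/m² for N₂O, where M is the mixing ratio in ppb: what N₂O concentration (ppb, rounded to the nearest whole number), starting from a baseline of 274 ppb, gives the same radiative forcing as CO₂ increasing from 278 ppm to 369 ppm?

M ≈ 840 ppb

CO₂ forcing: 5.27 × ln(369/278) = 5.27 × 0.283176 = 1.49234 W/m².
Set 0.120(√M − √274) = 1.49234: √M = 1.49234/0.120 + √274 = 12.4362 + 16.5529 = 28.9891.
M = (28.9891)² = 840.37 ppb.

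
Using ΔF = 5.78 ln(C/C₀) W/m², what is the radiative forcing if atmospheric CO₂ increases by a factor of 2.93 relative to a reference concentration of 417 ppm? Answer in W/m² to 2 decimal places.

ΔF = 6.21 W/m²

Because the forcing depends only on the ratio C/C₀, the initial concentration does not enter.
ΔF = 5.78 × ln(2.93) = 5.78 × 1.07500 = 6.2135 W/m².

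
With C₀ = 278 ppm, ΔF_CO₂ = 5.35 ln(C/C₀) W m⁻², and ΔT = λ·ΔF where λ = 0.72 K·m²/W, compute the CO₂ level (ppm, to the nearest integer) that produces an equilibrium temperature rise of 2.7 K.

C ≈ 560 ppm

Required forcing: ΔF = ΔT/λ = 2.7/0.72 = 3.7500 W/m².
Then ln(C/278) = ΔF/5.35 = 3.7500/5.35 = 0.70093.
So C = 278 × e^0.70093 = 278 × 2.01563 = 560.35 ppm.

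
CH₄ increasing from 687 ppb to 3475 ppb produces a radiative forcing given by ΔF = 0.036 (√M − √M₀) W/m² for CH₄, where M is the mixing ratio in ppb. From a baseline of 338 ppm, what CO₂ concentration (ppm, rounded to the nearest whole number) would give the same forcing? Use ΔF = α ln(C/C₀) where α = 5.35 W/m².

CH₄ forcing: 0.036 × (√3475 − √687) = 0.036 × (58.9491 − 26.2107) = 0.036 × 32.7384 = 1.17858 W/m².
Set 5.35 ln(C/338) = 1.17858: ln(C/338) = 1.17858/5.35 = 0.22030, so C = 338 × e^0.22030 = 338 × 1.24645 = 421.30 ppm.

C ≈ 421 ppm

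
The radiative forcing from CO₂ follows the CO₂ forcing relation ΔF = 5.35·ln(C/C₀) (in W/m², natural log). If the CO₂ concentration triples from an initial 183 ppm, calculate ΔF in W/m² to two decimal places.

Because the forcing depends only on the ratio C/C₀, the initial concentration does not enter.
ΔF = 5.35 × ln(3) = 5.35 × 1.09861 = 5.8776 W/m².

ΔF = 5.88 W/m²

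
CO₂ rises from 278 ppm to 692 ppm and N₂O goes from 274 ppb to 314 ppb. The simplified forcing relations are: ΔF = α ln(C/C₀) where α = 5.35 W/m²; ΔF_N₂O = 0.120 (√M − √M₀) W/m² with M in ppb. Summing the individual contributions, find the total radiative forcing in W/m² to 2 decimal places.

CO₂: 5.35 × ln(692/278) = 5.35 × ln(2.48921) = 5.35 × 0.91197 = 4.8790 W/m².
N₂O: 0.120 × (√314 − √274) = 0.120 × (17.7200 − 16.5529) = 0.120 × 1.1671 = 0.1401 W/m².
Total ΔF = 4.8790 + 0.1401 = 5.0191 W/m².

ΔF = 5.02 W/m²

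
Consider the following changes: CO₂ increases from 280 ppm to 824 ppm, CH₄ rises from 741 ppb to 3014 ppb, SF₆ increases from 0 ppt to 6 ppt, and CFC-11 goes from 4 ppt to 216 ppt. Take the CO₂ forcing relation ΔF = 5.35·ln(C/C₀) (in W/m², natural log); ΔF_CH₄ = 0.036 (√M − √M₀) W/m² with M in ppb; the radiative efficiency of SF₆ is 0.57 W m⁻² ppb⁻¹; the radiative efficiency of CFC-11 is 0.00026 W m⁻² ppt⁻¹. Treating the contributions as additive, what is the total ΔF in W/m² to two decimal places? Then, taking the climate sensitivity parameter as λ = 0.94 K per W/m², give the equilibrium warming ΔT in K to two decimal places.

ΔF = 6.83 W/m²; ΔT = 6.42 K

CO₂: 5.35 × ln(824/280) = 5.35 × ln(2.94286) = 5.35 × 1.07938 = 5.7747 W/m².
CH₄: 0.036 × (√3014 − √741) = 0.036 × (54.8999 − 27.2213) = 0.036 × 27.6786 = 0.9964 W/m².
SF₆: Δ = 6 − 0 = 6 ppt = 0.006 ppb; ΔF = 0.57 × 0.006 = 0.0034 W/m².
CFC-11: ΔF = 0.00026 × (216 − 4) = 0.00026 × 212 = 0.0551 W/m².
Total ΔF = 5.7747 + 0.9964 + 0.0034 + 0.0551 = 6.8296 W/m².
ΔT = λ ΔF = 0.94 × 6.83 = 6.4202 K.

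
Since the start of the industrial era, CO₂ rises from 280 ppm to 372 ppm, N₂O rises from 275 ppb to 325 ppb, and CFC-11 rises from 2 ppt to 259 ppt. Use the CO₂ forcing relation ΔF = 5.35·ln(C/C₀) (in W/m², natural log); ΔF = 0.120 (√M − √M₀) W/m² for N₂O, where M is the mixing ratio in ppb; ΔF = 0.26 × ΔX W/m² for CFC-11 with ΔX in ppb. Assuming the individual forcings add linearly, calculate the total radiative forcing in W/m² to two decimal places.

ΔF = 1.76 W/m²

CO₂: 5.35 × ln(372/280) = 5.35 × ln(1.32857) = 5.35 × 0.28410 = 1.5199 W/m².
N₂O: 0.120 × (√325 − √275) = 0.120 × (18.0278 − 16.5831) = 0.120 × 1.4447 = 0.1734 W/m².
CFC-11: Δ = 259 − 2 = 257 ppt = 0.257 ppb; ΔF = 0.26 × 0.257 = 0.0668 W/m².
Total ΔF = 1.5199 + 0.1734 + 0.0668 = 1.7601 W/m².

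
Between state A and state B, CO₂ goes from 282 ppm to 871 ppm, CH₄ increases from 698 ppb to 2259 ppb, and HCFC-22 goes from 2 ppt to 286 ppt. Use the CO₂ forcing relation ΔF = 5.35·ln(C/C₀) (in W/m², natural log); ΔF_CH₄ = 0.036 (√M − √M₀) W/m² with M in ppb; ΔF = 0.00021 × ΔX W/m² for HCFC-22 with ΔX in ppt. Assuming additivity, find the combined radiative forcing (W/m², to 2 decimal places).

CO₂: 5.35 × ln(871/282) = 5.35 × ln(3.08865) = 5.35 × 1.12773 = 6.0334 W/m².
CH₄: 0.036 × (√2259 − √698) = 0.036 × (47.5289 − 26.4197) = 0.036 × 21.1092 = 0.7599 W/m².
HCFC-22: ΔF = 0.00021 × (286 − 2) = 0.00021 × 284 = 0.0596 W/m².
Total ΔF = 6.0334 + 0.7599 + 0.0596 = 6.8529 W/m².

ΔF = 6.85 W/m²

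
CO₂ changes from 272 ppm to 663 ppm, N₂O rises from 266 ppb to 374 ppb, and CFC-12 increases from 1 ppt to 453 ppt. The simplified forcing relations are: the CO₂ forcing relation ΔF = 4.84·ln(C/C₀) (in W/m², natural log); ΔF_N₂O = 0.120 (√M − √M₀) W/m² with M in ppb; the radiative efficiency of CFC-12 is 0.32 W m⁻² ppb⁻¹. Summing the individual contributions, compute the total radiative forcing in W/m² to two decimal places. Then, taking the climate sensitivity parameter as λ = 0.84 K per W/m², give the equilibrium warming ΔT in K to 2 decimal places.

ΔF = 4.82 W/m²; ΔT = 4.05 K

CO₂: 4.84 × ln(663/272) = 4.84 × ln(2.43750) = 4.84 × 0.89097 = 4.3123 W/m².
N₂O: 0.120 × (√374 − √266) = 0.120 × (19.3391 − 16.3095) = 0.120 × 3.0296 = 0.3636 W/m².
CFC-12: Δ = 453 − 1 = 452 ppt = 0.452 ppb; ΔF = 0.32 × 0.452 = 0.1446 W/m².
Total ΔF = 4.3123 + 0.3636 + 0.1446 = 4.8205 W/m².
ΔT = λ ΔF = 0.84 × 4.82 = 4.0488 K.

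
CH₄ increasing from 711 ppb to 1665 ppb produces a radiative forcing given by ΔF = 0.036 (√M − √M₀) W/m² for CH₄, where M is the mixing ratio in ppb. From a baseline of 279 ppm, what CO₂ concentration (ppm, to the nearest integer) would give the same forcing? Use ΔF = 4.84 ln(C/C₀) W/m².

CH₄ forcing: 0.036 × (√1665 − √711) = 0.036 × (40.8044 − 26.6646) = 0.036 × 14.1398 = 0.50903 W/m².
Set 4.84 ln(C/279) = 0.50903: ln(C/279) = 0.50903/4.84 = 0.10517, so C = 279 × e^0.10517 = 279 × 1.11090 = 309.94 ppm.

C ≈ 310 ppm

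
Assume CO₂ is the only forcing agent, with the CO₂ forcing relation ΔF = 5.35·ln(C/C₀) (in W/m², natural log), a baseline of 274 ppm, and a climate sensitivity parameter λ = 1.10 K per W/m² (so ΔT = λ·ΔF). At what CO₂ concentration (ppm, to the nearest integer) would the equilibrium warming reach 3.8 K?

C ≈ 523 ppm

Required forcing: ΔF = ΔT/λ = 3.8/1.10 = 3.4545 W/m².
Then ln(C/274) = ΔF/5.35 = 3.4545/5.35 = 0.64570.
So C = 274 × e^0.64570 = 274 × 1.90732 = 522.61 ppm.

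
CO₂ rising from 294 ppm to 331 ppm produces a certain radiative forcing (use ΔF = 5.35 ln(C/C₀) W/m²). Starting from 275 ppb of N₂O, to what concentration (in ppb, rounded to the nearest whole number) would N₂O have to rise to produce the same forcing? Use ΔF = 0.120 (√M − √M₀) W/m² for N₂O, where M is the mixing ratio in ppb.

M ≈ 478 ppb

CO₂ forcing: 5.35 × ln(331/294) = 5.35 × 0.118539 = 0.63418 W/m².
Set 0.120(√M − √275) = 0.63418: √M = 0.63418/0.120 + √275 = 5.2848 + 16.5831 = 21.8679.
M = (21.8679)² = 478.21 ppb.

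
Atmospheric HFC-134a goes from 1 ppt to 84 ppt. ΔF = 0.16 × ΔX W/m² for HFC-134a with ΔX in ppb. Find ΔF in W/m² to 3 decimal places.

ΔF = 0.013 W/m²

HFC-134a: Δ = 84 − 1 = 83 ppt = 0.083 ppb; ΔF = 0.16 × 0.083 = 0.0133 W/m².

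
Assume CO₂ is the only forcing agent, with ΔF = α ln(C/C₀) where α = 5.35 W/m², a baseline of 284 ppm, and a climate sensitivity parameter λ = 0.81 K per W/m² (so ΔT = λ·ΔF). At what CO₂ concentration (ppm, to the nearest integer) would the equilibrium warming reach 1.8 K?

C ≈ 430 ppm

Required forcing: ΔF = ΔT/λ = 1.8/0.81 = 2.2222 W/m².
Then ln(C/284) = ΔF/5.35 = 2.2222/5.35 = 0.41536.
So C = 284 × e^0.41536 = 284 × 1.51492 = 430.24 ppm.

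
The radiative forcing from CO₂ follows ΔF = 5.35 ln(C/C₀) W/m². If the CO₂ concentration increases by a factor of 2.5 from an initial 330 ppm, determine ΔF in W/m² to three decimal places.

ΔF = 4.902 W/m²

ΔF = 5.35 × ln(2.5) = 5.35 × 0.91629 = 4.9022 W/m².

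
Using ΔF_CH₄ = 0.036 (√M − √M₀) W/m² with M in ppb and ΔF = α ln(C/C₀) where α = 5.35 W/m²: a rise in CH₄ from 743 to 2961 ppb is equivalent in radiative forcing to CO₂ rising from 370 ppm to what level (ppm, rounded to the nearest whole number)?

CH₄ forcing: 0.036 × (√2961 − √743) = 0.036 × (54.4151 − 27.2580) = 0.036 × 27.1571 = 0.97766 W/m².
Set 5.35 ln(C/370) = 0.97766: ln(C/370) = 0.97766/5.35 = 0.18274, so C = 370 × e^0.18274 = 370 × 1.20050 = 444.19 ppm.

C ≈ 444 ppm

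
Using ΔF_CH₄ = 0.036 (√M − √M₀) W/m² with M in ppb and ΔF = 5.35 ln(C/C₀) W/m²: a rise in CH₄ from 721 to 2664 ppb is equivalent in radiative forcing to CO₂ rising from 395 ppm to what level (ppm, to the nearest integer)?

C ≈ 467 ppm

CH₄ forcing: 0.036 × (√2664 − √721) = 0.036 × (51.6140 − 26.8514) = 0.036 × 24.7626 = 0.89145 W/m².
Set 5.35 ln(C/395) = 0.89145: ln(C/395) = 0.89145/5.35 = 0.16663, so C = 395 × e^0.16663 = 395 × 1.18132 = 466.62 ppm.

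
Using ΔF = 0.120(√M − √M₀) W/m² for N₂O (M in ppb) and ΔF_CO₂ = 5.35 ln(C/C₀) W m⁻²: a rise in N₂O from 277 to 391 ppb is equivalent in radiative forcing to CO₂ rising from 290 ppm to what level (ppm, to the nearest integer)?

N₂O forcing: 0.120 × (√391 − √277) = 0.120 × (19.7737 − 16.6433) = 0.120 × 3.1304 = 0.37565 W/m².
Set 5.35 ln(C/290) = 0.37565: ln(C/290) = 0.37565/5.35 = 0.07021, so C = 290 × e^0.07021 = 290 × 1.07273 = 311.09 ppm.

C ≈ 311 ppm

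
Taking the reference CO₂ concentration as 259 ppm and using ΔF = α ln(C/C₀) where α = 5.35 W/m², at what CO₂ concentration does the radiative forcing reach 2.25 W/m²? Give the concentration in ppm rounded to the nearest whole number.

C ≈ 394 ppm

Set 5.35 ln(C/259) = 2.25, so ln(C/259) = 2.25/5.35 = 0.42056.
Then C/259 = e^0.42056 = 1.52281, giving C = 259 × 1.52281 = 394.41 ppm.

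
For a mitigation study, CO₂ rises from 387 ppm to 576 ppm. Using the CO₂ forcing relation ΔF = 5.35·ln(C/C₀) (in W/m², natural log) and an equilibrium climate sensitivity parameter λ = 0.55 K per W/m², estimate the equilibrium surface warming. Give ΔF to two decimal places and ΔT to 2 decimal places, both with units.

ΔF = 2.13 W/m²; ΔT = 1.17 K

CO₂: 5.35 × ln(576/387) = 5.35 × ln(1.48837) = 5.35 × 0.39768 = 2.1276 W/m².
ΔT = λ ΔF = 0.55 × 2.13 = 1.1715 K.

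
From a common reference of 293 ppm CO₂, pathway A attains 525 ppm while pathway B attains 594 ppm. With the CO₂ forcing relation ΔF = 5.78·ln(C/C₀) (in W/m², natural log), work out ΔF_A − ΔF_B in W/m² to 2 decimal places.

ΔF_A − ΔF_B = -0.71 W/m²

ΔF_A = 5.78 ln(525/293) = 5.78 × 0.58323 = 3.3711 W/m².
ΔF_B = 5.78 ln(594/293) = 5.78 × 0.70671 = 4.0848 W/m².
Difference: 3.3711 − 4.0848 = -0.7137 W/m².
(Equivalently, ΔF_A − ΔF_B = 5.78 ln(525/594) = 5.78 × -0.12348 = -0.7137 W/m².)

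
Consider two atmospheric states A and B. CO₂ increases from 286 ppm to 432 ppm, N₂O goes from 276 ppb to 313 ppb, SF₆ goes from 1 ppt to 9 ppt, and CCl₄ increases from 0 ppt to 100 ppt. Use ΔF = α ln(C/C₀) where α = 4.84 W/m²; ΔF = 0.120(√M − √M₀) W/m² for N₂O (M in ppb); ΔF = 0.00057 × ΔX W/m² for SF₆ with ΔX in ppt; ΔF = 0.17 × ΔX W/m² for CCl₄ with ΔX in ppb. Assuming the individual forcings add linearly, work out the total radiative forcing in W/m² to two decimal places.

ΔF = 2.15 W/m²

CO₂: 4.84 × ln(432/286) = 4.84 × ln(1.51049) = 4.84 × 0.41243 = 1.9962 W/m².
N₂O: 0.120 × (√313 − √276) = 0.120 × (17.6918 − 16.6132) = 0.120 × 1.0786 = 0.1294 W/m².
SF₆: ΔF = 0.00057 × (9 − 1) = 0.00057 × 8 = 0.0046 W/m².
CCl₄: Δ = 100 − 0 = 100 ppt = 0.100 ppb; ΔF = 0.17 × 0.100 = 0.0170 W/m².
Total ΔF = 1.9962 + 0.1294 + 0.0046 + 0.0170 = 2.1472 W/m².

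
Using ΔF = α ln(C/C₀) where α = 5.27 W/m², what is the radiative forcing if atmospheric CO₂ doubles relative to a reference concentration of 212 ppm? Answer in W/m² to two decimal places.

ΔF = 3.65 W/m²

ΔF = 5.27 × ln(2) = 5.27 × 0.69315 = 3.6529 W/m².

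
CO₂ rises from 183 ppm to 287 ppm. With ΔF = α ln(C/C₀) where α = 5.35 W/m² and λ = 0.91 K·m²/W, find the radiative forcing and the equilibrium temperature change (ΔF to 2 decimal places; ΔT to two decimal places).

ΔF = 2.41 W/m²; ΔT = 2.19 K

CO₂: 5.35 × ln(287/183) = 5.35 × ln(1.56831) = 5.35 × 0.45000 = 2.4075 W/m².
ΔT = λ ΔF = 0.91 × 2.41 = 2.1931 K.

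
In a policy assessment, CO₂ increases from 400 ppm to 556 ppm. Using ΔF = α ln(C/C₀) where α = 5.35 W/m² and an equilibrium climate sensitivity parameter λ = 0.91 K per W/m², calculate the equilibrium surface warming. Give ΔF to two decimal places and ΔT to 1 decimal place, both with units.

ΔF = 1.76 W/m²; ΔT = 1.6 K

CO₂: 5.35 × ln(556/400) = 5.35 × ln(1.39000) = 5.35 × 0.32930 = 1.7618 W/m².
ΔT = λ ΔF = 0.91 × 1.76 = 1.6016 K.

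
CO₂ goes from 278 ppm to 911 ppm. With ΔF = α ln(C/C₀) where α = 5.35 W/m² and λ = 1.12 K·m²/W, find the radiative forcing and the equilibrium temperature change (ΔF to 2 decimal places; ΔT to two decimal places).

ΔF = 6.35 W/m²; ΔT = 7.11 K

CO₂: 5.35 × ln(911/278) = 5.35 × ln(3.27698) = 5.35 × 1.18692 = 6.3500 W/m².
ΔT = λ ΔF = 1.12 × 6.35 = 7.1120 K.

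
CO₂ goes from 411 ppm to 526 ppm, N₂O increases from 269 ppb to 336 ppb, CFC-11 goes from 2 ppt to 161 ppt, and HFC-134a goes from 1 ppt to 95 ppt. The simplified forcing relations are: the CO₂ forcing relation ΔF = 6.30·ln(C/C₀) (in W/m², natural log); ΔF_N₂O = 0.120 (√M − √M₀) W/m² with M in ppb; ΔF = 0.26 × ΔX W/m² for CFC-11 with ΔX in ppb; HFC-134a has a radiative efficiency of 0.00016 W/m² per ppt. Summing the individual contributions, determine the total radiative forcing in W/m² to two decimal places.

CO₂: 6.30 × ln(526/411) = 6.30 × ln(1.27981) = 6.30 × 0.24671 = 1.5543 W/m².
N₂O: 0.120 × (√336 − √269) = 0.120 × (18.3303 − 16.4012) = 0.120 × 1.9291 = 0.2315 W/m².
CFC-11: Δ = 161 − 2 = 159 ppt = 0.159 ppb; ΔF = 0.26 × 0.159 = 0.0413 W/m².
HFC-134a: ΔF = 0.00016 × (95 − 1) = 0.00016 × 94 = 0.0150 W/m².
Total ΔF = 1.5543 + 0.2315 + 0.0413 + 0.0150 = 1.8421 W/m².

ΔF = 1.84 W/m²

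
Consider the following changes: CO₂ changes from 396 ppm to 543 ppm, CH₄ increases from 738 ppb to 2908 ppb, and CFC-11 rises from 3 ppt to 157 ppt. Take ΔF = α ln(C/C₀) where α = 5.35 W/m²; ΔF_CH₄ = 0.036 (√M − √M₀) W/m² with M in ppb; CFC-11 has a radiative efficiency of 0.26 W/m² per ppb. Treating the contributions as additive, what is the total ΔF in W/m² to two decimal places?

CO₂: 5.35 × ln(543/396) = 5.35 × ln(1.37121) = 5.35 × 0.31569 = 1.6889 W/m².
CH₄: 0.036 × (√2908 − √738) = 0.036 × (53.9259 − 27.1662) = 0.036 × 26.7597 = 0.9633 W/m².
CFC-11: Δ = 157 − 3 = 154 ppt = 0.154 ppb; ΔF = 0.26 × 0.154 = 0.0400 W/m².
Total ΔF = 1.6889 + 0.9633 + 0.0400 = 2.6922 W/m².

ΔF = 2.69 W/m²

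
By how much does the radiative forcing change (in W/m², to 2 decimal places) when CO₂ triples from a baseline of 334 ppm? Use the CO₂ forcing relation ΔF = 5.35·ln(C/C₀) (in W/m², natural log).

ΔF = 5.88 W/m²

ΔF = 5.35 × ln(3) = 5.35 × 1.09861 = 5.8776 W/m².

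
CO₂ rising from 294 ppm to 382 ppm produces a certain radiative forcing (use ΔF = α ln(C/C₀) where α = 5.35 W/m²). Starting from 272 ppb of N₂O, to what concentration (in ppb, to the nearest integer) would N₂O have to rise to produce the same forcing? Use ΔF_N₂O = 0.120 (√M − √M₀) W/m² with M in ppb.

CO₂ forcing: 5.35 × ln(382/294) = 5.35 × 0.261841 = 1.40085 W/m².
Set 0.120(√M − √272) = 1.40085: √M = 1.40085/0.120 + √272 = 11.6738 + 16.4924 = 28.1662.
M = (28.1662)² = 793.33 ppb.

M ≈ 793 ppb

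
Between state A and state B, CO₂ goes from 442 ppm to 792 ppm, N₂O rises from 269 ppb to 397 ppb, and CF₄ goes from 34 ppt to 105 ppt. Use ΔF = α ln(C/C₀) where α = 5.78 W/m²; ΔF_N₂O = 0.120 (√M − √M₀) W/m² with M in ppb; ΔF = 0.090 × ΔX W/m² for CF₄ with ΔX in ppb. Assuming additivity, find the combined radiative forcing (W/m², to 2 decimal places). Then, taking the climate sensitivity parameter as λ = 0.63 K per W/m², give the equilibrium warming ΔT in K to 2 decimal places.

CO₂: 5.78 × ln(792/442) = 5.78 × ln(1.79186) = 5.78 × 0.58325 = 3.3712 W/m².
N₂O: 0.120 × (√397 − √269) = 0.120 × (19.9249 − 16.4012) = 0.120 × 3.5237 = 0.4228 W/m².
CF₄: Δ = 105 − 34 = 71 ppt = 0.071 ppb; ΔF = 0.090 × 0.071 = 0.0064 W/m².
Total ΔF = 3.3712 + 0.4228 + 0.0064 = 3.8004 W/m².
ΔT = λ ΔF = 0.63 × 3.80 = 2.3940 K.

ΔF = 3.80 W/m²; ΔT = 2.39 K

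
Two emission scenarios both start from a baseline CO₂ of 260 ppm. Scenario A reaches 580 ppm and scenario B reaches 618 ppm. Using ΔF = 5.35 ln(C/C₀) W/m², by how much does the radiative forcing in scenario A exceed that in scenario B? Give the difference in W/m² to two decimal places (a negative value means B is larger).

ΔF_A − ΔF_B = -0.34 W/m²

ΔF_A = 5.35 ln(580/260) = 5.35 × 0.80235 = 4.2926 W/m².
ΔF_B = 5.35 ln(618/260) = 5.35 × 0.86581 = 4.6321 W/m².
Difference: 4.2926 − 4.6321 = -0.3395 W/m².
(Equivalently, ΔF_A − ΔF_B = 5.35 ln(580/618) = 5.35 × -0.06346 = -0.3395 W/m².)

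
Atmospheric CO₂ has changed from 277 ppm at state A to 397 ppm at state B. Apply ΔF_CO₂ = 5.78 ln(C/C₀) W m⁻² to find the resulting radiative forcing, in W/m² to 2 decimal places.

CO₂: 5.78 × ln(397/277) = 5.78 × ln(1.43321) = 5.78 × 0.35992 = 2.0803 W/m².

ΔF = 2.08 W/m²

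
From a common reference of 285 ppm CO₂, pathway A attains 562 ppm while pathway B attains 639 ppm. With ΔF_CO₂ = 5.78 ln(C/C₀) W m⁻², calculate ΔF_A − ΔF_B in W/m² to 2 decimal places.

ΔF_A − ΔF_B = -0.74 W/m²

ΔF_A = 5.78 ln(562/285) = 5.78 × 0.67901 = 3.9247 W/m².
ΔF_B = 5.78 ln(639/285) = 5.78 × 0.80742 = 4.6669 W/m².
Difference: 3.9247 − 4.6669 = -0.7422 W/m².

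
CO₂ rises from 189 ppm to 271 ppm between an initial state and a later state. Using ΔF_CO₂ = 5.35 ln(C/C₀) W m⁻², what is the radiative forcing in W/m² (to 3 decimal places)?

CO₂: 5.35 × ln(271/189) = 5.35 × ln(1.43386) = 5.35 × 0.36037 = 1.9280 W/m².

ΔF = 1.928 W/m²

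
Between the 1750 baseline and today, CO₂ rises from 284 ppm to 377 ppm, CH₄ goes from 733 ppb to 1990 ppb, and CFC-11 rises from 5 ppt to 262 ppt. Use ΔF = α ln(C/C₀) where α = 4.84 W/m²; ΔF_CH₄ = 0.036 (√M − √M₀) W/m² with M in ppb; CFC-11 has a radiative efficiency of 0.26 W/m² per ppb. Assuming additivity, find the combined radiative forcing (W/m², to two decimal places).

CO₂: 4.84 × ln(377/284) = 4.84 × ln(1.32746) = 4.84 × 0.28327 = 1.3710 W/m².
CH₄: 0.036 × (√1990 − √733) = 0.036 × (44.6094 − 27.0740) = 0.036 × 17.5354 = 0.6313 W/m².
CFC-11: Δ = 262 − 5 = 257 ppt = 0.257 ppb; ΔF = 0.26 × 0.257 = 0.0668 W/m².
Total ΔF = 1.3710 + 0.6313 + 0.0668 = 2.0691 W/m².

ΔF = 2.07 W/m²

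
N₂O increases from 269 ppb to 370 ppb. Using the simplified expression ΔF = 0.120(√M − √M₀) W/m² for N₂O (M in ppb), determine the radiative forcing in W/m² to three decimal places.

N₂O: 0.120 × (√370 − √269) = 0.120 × (19.2354 − 16.4012) = 0.120 × 2.8342 = 0.3401 W/m².

ΔF = 0.340 W/m²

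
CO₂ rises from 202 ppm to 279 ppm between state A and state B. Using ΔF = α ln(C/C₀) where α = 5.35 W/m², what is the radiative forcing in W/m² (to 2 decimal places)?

CO₂: 5.35 × ln(279/202) = 5.35 × ln(1.38119) = 5.35 × 0.32295 = 1.7278 W/m².

ΔF = 1.73 W/m²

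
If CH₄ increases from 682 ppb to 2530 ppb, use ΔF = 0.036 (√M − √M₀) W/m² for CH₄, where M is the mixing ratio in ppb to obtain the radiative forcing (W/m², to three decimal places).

CH₄: 0.036 × (√2530 − √682) = 0.036 × (50.2991 − 26.1151) = 0.036 × 24.1840 = 0.8706 W/m².

ΔF = 0.871 W/m²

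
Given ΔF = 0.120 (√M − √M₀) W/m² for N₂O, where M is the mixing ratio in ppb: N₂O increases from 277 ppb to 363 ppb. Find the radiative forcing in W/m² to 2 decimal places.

ΔF = 0.29 W/m²

N₂O: 0.120 × (√363 − √277) = 0.120 × (19.0526 − 16.6433) = 0.120 × 2.4093 = 0.2891 W/m².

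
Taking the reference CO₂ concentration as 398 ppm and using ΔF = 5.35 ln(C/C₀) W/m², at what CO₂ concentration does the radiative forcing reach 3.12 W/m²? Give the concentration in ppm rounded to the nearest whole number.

Set 5.35 ln(C/398) = 3.12, so ln(C/398) = 3.12/5.35 = 0.58318.
Then C/398 = e^0.58318 = 1.79173, giving C = 398 × 1.79173 = 713.11 ppm.

C ≈ 713 ppm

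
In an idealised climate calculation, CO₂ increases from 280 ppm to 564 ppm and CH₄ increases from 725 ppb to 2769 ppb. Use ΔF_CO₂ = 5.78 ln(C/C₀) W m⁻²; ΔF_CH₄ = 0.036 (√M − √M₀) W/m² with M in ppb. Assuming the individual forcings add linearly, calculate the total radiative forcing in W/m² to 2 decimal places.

CO₂: 5.78 × ln(564/280) = 5.78 × ln(2.01429) = 5.78 × 0.70027 = 4.0476 W/m².
CH₄: 0.036 × (√2769 − √725) = 0.036 × (52.6213 − 26.9258) = 0.036 × 25.6955 = 0.9250 W/m².
Total ΔF = 4.0476 + 0.9250 = 4.9726 W/m².

ΔF = 4.97 W/m²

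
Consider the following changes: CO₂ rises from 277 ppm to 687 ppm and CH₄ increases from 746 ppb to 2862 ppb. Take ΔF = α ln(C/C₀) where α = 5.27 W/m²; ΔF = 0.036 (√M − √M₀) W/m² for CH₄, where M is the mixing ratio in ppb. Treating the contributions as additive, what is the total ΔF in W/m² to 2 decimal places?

CO₂: 5.27 × ln(687/277) = 5.27 × ln(2.48014) = 5.27 × 0.90832 = 4.7868 W/m².
CH₄: 0.036 × (√2862 − √746) = 0.036 × (53.4977 − 27.3130) = 0.036 × 26.1847 = 0.9426 W/m².
Total ΔF = 4.7868 + 0.9426 = 5.7294 W/m².

ΔF = 5.73 W/m²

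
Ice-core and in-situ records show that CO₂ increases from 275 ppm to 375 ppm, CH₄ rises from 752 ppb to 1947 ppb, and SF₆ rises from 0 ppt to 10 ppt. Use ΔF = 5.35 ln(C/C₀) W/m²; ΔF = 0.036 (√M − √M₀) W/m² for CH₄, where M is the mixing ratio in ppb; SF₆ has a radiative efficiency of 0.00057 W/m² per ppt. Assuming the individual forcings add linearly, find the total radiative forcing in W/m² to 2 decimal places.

ΔF = 2.27 W/m²

CO₂: 5.35 × ln(375/275) = 5.35 × ln(1.36364) = 5.35 × 0.31016 = 1.6594 W/m².
CH₄: 0.036 × (√1947 − √752) = 0.036 × (44.1248 − 27.4226) = 0.036 × 16.7022 = 0.6013 W/m².
SF₆: ΔF = 0.00057 × (10 − 0) = 0.00057 × 10 = 0.0057 W/m².
Total ΔF = 1.6594 + 0.6013 + 0.0057 = 2.2664 W/m².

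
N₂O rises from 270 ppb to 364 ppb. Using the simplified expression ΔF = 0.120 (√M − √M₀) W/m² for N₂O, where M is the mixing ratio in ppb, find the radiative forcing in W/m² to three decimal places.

ΔF = 0.318 W/m²

N₂O: 0.120 × (√364 − √270) = 0.120 × (19.0788 − 16.4317) = 0.120 × 2.6471 = 0.3177 W/m².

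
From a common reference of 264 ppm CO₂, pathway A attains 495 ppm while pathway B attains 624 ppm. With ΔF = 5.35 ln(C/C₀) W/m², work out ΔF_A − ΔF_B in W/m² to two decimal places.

ΔF_A − ΔF_B = -1.24 W/m²

ΔF_A = 5.35 ln(495/264) = 5.35 × 0.62861 = 3.3631 W/m².
ΔF_B = 5.35 ln(624/264) = 5.35 × 0.86020 = 4.6021 W/m².
Difference: 3.3631 − 4.6021 = -1.2390 W/m².
(Equivalently, ΔF_A − ΔF_B = 5.35 ln(495/624) = 5.35 × -0.23159 = -1.2390 W/m².)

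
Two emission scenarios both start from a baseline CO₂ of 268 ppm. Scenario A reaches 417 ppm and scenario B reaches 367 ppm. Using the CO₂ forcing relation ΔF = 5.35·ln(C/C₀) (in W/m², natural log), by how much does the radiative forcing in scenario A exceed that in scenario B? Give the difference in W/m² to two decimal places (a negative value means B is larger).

ΔF_A − ΔF_B = 0.68 W/m²

ΔF_A = 5.35 ln(417/268) = 5.35 × 0.44210 = 2.3652 W/m².
ΔF_B = 5.35 ln(367/268) = 5.35 × 0.31437 = 1.6819 W/m².
Difference: 2.3652 − 1.6819 = 0.6833 W/m².
(Equivalently, ΔF_A − ΔF_B = 5.35 ln(417/367) = 5.35 × 0.12772 = 0.6833 W/m².)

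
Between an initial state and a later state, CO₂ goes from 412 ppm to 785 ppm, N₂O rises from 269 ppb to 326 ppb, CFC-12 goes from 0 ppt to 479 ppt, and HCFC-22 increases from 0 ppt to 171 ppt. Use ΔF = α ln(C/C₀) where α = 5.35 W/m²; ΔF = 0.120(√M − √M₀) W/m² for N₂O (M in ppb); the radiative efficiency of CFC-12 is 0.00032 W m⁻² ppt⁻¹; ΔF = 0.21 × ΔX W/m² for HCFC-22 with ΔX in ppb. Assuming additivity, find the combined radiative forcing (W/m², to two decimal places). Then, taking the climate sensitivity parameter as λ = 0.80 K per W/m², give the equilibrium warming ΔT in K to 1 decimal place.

CO₂: 5.35 × ln(785/412) = 5.35 × ln(1.90534) = 5.35 × 0.64466 = 3.4489 W/m².
N₂O: 0.120 × (√326 − √269) = 0.120 × (18.0555 − 16.4012) = 0.120 × 1.6543 = 0.1985 W/m².
CFC-12: ΔF = 0.00032 × (479 − 0) = 0.00032 × 479 = 0.1533 W/m².
HCFC-22: Δ = 171 − 0 = 171 ppt = 0.171 ppb; ΔF = 0.21 × 0.171 = 0.0359 W/m².
Total ΔF = 3.4489 + 0.1985 + 0.1533 + 0.0359 = 3.8366 W/m².
ΔT = λ ΔF = 0.80 × 3.84 = 3.0720 K.

ΔF = 3.84 W/m²; ΔT = 3.1 K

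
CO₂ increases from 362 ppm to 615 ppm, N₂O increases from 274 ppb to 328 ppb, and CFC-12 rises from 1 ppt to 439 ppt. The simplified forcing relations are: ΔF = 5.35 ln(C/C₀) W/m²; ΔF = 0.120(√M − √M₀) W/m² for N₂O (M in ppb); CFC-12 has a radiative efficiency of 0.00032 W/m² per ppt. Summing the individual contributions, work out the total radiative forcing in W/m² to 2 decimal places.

CO₂: 5.35 × ln(615/362) = 5.35 × ln(1.69890) = 5.35 × 0.52998 = 2.8354 W/m².
N₂O: 0.120 × (√328 − √274) = 0.120 × (18.1108 − 16.5529) = 0.120 × 1.5579 = 0.1869 W/m².
CFC-12: ΔF = 0.00032 × (439 − 1) = 0.00032 × 438 = 0.1402 W/m².
Total ΔF = 2.8354 + 0.1869 + 0.1402 = 3.1625 W/m².

ΔF = 3.16 W/m²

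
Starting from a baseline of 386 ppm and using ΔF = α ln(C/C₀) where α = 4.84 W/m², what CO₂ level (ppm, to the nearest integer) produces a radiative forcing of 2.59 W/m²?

C ≈ 659 ppm

Set 4.84 ln(C/386) = 2.59, so ln(C/386) = 2.59/4.84 = 0.53512.
Then C/386 = e^0.53512 = 1.70765, giving C = 386 × 1.70765 = 659.15 ppm.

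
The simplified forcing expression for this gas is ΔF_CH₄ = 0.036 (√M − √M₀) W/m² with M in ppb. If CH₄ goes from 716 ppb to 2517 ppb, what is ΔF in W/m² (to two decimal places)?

CH₄: 0.036 × (√2517 − √716) = 0.036 × (50.1697 − 26.7582) = 0.036 × 23.4115 = 0.8428 W/m².

ΔF = 0.84 W/m²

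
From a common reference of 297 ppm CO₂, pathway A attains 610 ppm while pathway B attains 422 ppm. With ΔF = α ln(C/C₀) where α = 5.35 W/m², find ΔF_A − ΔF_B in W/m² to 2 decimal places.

ΔF_A = 5.35 ln(610/297) = 5.35 × 0.71973 = 3.8506 W/m².
ΔF_B = 5.35 ln(422/297) = 5.35 × 0.35127 = 1.8793 W/m².
Difference: 3.8506 − 1.8793 = 1.9713 W/m².

ΔF_A − ΔF_B = 1.97 W/m²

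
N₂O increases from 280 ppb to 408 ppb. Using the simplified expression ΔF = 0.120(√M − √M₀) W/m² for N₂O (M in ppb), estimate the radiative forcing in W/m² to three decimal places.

N₂O: 0.120 × (√408 − √280) = 0.120 × (20.1990 − 16.7332) = 0.120 × 3.4658 = 0.4159 W/m².

ΔF = 0.416 W/m²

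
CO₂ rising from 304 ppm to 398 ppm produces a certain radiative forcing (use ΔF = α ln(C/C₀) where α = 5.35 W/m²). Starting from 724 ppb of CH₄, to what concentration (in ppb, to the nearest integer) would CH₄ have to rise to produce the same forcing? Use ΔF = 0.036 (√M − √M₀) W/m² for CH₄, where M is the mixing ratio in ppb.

CO₂ forcing: 5.35 × ln(398/304) = 5.35 × 0.269424 = 1.44142 W/m².
Set 0.036(√M − √724) = 1.44142: √M = 1.44142/0.036 + √724 = 40.0394 + 26.9072 = 66.9466.
M = (66.9466)² = 4481.85 ppb.

M ≈ 4482 ppb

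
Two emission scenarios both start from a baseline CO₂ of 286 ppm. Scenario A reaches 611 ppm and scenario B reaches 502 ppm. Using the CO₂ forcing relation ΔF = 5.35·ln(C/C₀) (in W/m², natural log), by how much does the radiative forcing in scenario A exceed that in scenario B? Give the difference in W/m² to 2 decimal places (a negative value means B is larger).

ΔF_A = 5.35 ln(611/286) = 5.35 × 0.75911 = 4.0612 W/m².
ΔF_B = 5.35 ln(502/286) = 5.35 × 0.56261 = 3.0100 W/m².
Difference: 4.0612 − 3.0100 = 1.0512 W/m².

ΔF_A − ΔF_B = 1.05 W/m²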